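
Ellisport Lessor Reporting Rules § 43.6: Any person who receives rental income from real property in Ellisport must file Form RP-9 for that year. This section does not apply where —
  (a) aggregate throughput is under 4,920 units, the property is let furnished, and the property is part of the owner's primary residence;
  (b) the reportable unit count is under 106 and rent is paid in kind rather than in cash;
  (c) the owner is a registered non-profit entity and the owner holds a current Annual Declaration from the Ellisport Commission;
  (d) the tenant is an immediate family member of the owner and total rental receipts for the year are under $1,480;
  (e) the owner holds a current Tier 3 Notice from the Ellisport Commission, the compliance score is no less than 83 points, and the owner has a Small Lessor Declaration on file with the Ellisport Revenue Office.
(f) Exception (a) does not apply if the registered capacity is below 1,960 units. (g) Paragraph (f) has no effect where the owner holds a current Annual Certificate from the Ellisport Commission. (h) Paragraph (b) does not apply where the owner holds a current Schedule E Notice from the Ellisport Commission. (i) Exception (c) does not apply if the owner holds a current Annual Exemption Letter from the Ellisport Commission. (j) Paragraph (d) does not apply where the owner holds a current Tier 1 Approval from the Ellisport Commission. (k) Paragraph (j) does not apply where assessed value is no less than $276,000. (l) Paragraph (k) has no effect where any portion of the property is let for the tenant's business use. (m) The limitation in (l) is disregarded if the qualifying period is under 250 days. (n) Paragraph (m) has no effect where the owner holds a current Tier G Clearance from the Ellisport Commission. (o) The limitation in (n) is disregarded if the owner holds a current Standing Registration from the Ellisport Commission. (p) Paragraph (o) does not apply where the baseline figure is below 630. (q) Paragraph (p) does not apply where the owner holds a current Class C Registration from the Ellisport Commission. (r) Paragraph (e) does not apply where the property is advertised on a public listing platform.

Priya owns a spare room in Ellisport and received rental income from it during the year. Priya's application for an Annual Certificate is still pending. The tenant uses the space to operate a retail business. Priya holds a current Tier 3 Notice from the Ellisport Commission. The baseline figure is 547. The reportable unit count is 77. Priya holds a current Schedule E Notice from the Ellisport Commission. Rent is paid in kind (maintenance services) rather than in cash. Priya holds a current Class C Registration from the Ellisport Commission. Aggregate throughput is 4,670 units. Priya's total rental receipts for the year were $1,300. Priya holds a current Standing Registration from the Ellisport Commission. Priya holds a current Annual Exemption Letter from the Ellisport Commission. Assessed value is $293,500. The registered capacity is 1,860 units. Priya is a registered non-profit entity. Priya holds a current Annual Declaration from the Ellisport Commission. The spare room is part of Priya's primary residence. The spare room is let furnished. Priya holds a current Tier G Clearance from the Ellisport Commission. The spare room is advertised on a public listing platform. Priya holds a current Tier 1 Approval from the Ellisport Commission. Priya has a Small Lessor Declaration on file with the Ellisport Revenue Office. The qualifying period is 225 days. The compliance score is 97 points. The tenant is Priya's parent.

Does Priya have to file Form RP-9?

All of (a)'s requirements are met (aggregate throughput is 4,670 units, under the 4,920 units limit; the property is let furnished; the spare room is part of the primary residence). Turning to paragraphs (f)–(g): (f) operates against (a): the registered capacity is 1,860 units, below the 1,960 units limit. (g) is not triggered (the Annual Certificate is not current), so (f) stands. So (a) is unavailable.
Exception (b)'s conditions are all satisfied: the reportable unit count is 77, under the 106 limit; rent is paid in kind. But: (h) operates against (b): a current Schedule E Notice is held. (b) is therefore removed.
Exception (c): Priya is a registered non-profit; a current Annual Declaration is held — every condition holds. But applying paragraph (i): (i) operates against (c): a current Annual Exemption Letter is held. (c) is therefore removed.
Exception (d): the tenant is an immediate family member; total rental receipts for the year are $1,300, under the $1,480 limit — every condition holds. Considering the limiting provisions: (j) is engaged (a current Tier 1 Approval is held), but is displaced by (k): (k) operates against (j): assessed value is $293,500, meeting the $276,000 threshold. (l) would limit (k) — the space is let for business use — but (m) sets (l) aside: (m) operates against (l): the qualifying period is 225 days, under the 250 days limit. (n) is engaged (a current Tier G Clearance is held), but is displaced by (o): (o) operates against (n): a current Standing Registration is held. (p) is triggered (the baseline figure is 547, below the 630 limit), but is overridden by (q): (q) operates against (p): a current Class C Registration is held. (d) remains available.
All of (e)'s requirements are met (a current Tier 3 Notice is held; the compliance score is 97 points, meeting the 83 points threshold; a Small Lessor Declaration is on file). But applying paragraph (r): (r) applies — the property is publicly advertised. Exception (e) does not apply.

No — exception (d) applies; Priya is not required to file Form RP-9.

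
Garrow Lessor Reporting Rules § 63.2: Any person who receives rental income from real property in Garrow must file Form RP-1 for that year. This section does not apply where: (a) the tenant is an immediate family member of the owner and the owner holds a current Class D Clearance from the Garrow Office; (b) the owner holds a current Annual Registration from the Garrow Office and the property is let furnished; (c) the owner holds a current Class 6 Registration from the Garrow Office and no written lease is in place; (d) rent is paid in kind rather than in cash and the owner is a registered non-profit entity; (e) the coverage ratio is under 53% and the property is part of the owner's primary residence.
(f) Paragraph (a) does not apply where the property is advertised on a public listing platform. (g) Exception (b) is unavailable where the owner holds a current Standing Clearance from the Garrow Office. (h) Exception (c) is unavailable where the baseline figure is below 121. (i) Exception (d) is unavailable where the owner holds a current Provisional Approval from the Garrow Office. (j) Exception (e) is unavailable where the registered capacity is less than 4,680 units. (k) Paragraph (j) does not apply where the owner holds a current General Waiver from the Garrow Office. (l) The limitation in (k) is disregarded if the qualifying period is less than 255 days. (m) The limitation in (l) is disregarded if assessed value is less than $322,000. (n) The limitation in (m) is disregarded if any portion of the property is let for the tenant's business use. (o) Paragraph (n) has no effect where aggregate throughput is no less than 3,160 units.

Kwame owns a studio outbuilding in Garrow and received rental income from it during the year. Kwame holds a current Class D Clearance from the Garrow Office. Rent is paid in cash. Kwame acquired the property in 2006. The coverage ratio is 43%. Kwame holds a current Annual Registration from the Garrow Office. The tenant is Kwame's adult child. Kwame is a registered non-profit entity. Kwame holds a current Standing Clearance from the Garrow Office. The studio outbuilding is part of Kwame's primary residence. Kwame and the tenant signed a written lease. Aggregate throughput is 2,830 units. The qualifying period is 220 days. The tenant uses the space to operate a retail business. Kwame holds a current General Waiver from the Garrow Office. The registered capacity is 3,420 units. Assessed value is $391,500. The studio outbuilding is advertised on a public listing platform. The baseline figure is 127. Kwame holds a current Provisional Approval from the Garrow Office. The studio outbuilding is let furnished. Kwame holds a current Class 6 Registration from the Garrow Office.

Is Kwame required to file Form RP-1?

Yes — Kwame must file Form RP-1.

Exception (a)'s conditions are all satisfied: the tenant is an immediate family member; a current Class D Clearance is held. Turning to paragraph (f): (f) applies — the property is publicly advertised. (a) is therefore removed.
Exception (b): a current Annual Registration is held; the property is let furnished — every condition holds. But applying paragraph (g): (g) is engaged — a current Standing Clearance is held. Exception (b) does not apply.
Exception (c) fails — a written lease is in place.
Exception (d) requires that rent is paid in kind rather than in cash; but rent is paid in cash, so (d) is unavailable.
Exception (e) is satisfied on its face — the coverage ratio is 43%, under the 53% limit; the studio outbuilding is part of the primary residence. However, paragraphs (j)–(o) must be considered: (j) operates — the registered capacity is 3,420 units, less than the 4,680 units limit. (k) would limit (j) — a current General Waiver is held — but (l) sets (k) aside: (l) operates — the qualifying period is 220 days, less than the 255 days limit. (m) is inapplicable (assessed value is $391,500, not less than $322,000), so (l) stands. So (e) is unavailable.
Every exception is unavailable, so the rule governs.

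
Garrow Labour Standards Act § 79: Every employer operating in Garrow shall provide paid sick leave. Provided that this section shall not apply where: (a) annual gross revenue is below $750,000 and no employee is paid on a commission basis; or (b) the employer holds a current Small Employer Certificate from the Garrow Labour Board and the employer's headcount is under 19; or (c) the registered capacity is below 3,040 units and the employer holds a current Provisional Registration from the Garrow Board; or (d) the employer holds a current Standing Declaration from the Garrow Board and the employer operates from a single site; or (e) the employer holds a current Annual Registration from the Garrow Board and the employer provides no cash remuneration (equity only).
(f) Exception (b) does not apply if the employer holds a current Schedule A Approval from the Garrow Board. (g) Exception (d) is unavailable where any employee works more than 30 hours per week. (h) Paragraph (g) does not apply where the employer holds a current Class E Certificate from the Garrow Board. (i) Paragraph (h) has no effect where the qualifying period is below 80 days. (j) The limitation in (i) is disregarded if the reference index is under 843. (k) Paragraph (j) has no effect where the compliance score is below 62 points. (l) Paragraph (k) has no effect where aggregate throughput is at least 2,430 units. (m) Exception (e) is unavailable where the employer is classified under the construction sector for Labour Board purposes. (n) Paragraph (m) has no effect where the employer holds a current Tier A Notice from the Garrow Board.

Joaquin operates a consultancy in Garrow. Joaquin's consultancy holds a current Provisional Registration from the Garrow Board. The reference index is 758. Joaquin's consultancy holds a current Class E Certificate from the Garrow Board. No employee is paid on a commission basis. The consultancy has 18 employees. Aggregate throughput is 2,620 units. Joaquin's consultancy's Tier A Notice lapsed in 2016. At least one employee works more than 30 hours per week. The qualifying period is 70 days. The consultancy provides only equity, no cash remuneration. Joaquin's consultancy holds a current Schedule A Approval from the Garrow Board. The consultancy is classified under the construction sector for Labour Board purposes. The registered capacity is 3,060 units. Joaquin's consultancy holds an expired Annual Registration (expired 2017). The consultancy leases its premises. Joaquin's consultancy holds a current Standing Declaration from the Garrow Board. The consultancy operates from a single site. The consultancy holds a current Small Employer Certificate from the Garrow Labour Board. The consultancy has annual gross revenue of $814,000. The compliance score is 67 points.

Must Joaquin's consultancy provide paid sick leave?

Exception (a) fails — annual gross revenue is $814,000, not below $750,000.
Exception (b): a current Small Employer Certificate is held; the employer's headcount is 18, under the 19 limit — every condition holds. But: (f) is triggered — a current Schedule A Approval is held. So (b) is unavailable.
Exception (c) fails — the registered capacity is 3,060 units, not below 3,040 units.
Exception (d)'s conditions are all satisfied: a current Standing Declaration is held; the employer operates from a single site. Under paragraphs (g)–(l): (g) applies (at least one employee exceeds 30 hours/week), but is itself disapplied by (h): (h) operates against (g): a current Class E Certificate is held. (i) would limit (h) — the qualifying period is 70 days, below the 80 days limit — but (j) sets (i) aside: (j) is triggered — the reference index is 758, under the 843 limit. (k) is not engaged (the compliance score is 67 points, not below 62 points), so (j) stands. (d) remains available.
Exception (e) does not apply: the Annual Registration is not current.

No — exception (d) applies; Joaquin's consultancy is not required to provide paid sick leave.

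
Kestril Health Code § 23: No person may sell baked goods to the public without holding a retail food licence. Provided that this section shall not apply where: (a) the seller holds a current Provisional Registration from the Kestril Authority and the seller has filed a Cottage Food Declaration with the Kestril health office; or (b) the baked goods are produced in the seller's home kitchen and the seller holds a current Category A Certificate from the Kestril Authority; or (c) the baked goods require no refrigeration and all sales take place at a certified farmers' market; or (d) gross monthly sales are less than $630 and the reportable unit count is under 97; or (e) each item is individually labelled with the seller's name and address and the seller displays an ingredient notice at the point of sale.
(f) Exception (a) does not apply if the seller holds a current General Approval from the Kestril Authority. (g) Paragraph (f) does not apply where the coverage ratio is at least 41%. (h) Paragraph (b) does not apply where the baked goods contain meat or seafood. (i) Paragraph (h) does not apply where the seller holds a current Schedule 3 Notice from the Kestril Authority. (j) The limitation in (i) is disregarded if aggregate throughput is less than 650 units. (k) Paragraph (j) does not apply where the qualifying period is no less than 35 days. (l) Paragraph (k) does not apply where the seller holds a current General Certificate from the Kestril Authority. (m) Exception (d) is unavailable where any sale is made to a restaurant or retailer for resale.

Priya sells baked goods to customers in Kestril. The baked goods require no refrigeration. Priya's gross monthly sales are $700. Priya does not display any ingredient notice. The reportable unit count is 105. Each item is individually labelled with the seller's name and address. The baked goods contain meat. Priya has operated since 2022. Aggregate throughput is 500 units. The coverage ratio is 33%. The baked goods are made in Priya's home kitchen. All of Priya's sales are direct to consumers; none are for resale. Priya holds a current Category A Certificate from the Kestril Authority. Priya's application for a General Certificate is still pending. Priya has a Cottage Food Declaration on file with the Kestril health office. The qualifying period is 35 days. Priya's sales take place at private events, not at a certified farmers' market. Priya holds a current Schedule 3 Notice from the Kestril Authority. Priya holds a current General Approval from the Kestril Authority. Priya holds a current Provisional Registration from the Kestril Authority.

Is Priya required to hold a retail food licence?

No — exception (b) applies; Priya is not required to hold a retail food licence.

Exception (a): a current Provisional Registration is held; a Cottage Food Declaration is on file — every condition holds. However, paragraphs (f)–(g) must be considered: (f) is triggered — a current General Approval is held. (g), which would lift (f), is not engaged — the coverage ratio is 33%, short of 41%. (a) is therefore removed.
Exception (b) is satisfied on its face — the baked goods are home-kitchen produced; a current Category A Certificate is held. Considering the limiting provisions: (h) is triggered (the baked goods contain meat), but is overridden by (i): (i) operates against (h): a current Schedule 3 Notice is held. (j) is engaged (aggregate throughput is 500 units, less than the 650 units limit), but is itself disapplied by (k): (k) operates against (j): the qualifying period is 35 days, meeting the 35 days threshold. (l), which would lift (k), is not engaged — the General Certificate is not current. (b) remains available.
Exception (c) does not apply: sales are at private events, not a certified farmers' market.
Exception (d) does not apply: gross monthly sales are $700, not less than $630.
Exception (e) fails — no ingredient notice is displayed.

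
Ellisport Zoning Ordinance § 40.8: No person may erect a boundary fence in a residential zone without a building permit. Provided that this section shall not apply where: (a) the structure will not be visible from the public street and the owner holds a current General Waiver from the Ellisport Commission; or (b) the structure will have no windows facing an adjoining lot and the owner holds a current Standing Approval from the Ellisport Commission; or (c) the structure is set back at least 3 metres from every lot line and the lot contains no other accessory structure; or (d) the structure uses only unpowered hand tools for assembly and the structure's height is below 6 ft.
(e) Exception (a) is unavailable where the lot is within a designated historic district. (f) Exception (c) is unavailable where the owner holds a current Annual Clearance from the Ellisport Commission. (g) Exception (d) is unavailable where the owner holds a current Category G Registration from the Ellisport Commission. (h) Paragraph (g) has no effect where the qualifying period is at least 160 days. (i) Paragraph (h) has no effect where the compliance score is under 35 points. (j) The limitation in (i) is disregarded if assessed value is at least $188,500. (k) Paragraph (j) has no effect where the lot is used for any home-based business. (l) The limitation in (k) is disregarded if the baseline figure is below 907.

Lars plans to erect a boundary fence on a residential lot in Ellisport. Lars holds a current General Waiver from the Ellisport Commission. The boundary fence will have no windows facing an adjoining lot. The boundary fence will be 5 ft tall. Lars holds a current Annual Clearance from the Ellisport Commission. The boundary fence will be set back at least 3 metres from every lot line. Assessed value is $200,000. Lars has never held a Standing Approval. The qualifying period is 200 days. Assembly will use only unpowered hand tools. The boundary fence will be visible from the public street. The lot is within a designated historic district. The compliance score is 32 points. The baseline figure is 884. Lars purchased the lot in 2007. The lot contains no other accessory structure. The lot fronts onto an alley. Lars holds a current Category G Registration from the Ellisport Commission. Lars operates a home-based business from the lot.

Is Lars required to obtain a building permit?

No — exception (d) applies; Lars does not need a building permit.

Exception (a) fails — the structure will be visible from the street.
Exception (b) does not apply: the Standing Approval is not current.
Exception (c) is satisfied on its face — the setback is at least 3 m on every side; the lot has no other accessory structure. But: (f) is triggered — a current Annual Clearance is held. Exception (c) does not apply.
Exception (d): assembly uses only hand tools; the structure's height is 5 ft, below the 6 ft limit — every condition holds. Under paragraphs (g)–(l): (g) is engaged (a current Category G Registration is held), but is set aside by (h): (h) applies — the qualifying period is 200 days, meeting the 160 days threshold. (i) would limit (h) — the compliance score is 32 points, under the 35 points limit — but (j) sets (i) aside: (j) operates against (i): assessed value is $200,000, meeting the $188,500 threshold. (k) operates (a home-based business operates on the lot), but is set aside by (l): (l) operates against (k): the baseline figure is 884, below the 907 limit. So (d) applies.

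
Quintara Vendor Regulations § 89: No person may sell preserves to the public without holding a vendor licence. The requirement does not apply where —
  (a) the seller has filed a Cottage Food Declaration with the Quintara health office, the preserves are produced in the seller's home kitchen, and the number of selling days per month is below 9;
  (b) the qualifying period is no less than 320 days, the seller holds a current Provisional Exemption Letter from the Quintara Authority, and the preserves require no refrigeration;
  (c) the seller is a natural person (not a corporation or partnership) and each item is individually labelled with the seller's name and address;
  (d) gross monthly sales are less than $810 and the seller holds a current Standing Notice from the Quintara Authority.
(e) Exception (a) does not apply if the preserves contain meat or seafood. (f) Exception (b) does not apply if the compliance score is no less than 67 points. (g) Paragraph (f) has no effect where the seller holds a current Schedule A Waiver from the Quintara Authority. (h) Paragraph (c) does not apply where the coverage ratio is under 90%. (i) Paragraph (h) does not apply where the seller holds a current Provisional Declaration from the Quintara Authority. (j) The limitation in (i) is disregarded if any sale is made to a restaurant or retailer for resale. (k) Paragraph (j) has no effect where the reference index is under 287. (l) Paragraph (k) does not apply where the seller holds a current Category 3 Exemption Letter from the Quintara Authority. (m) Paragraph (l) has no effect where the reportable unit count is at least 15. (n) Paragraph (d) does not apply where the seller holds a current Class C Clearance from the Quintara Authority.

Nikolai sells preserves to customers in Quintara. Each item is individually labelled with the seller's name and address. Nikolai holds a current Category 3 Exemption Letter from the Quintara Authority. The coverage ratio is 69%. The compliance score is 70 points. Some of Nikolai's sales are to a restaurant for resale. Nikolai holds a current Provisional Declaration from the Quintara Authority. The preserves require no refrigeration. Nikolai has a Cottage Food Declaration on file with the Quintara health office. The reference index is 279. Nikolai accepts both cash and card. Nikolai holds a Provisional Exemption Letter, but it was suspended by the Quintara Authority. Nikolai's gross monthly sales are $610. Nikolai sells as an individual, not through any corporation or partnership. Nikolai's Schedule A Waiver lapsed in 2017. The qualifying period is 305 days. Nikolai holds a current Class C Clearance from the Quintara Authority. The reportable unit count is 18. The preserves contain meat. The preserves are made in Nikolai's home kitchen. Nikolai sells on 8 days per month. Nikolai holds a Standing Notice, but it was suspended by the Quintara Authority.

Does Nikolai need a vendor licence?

No — exception (c) applies; Nikolai is not required to hold a vendor licence.

All of (a)'s requirements are met (a Cottage Food Declaration is on file; the preserves are home-kitchen produced; the number of selling days per month is 8, below the 9 limit). Turning to paragraph (e): (e) operates against (a): the preserves contain meat. Exception (a) does not apply.
Exception (b) fails — the qualifying period is 305 days, short of 320 days.
Exception (c)'s conditions are all satisfied: the seller is a natural person; items are individually labelled. As to paragraphs (h)–(m): (h) would limit (c) — the coverage ratio is 69%, under the 90% limit — but (i) sets (h) aside: (i) is engaged — a current Provisional Declaration is held. (j) would limit (i) — some sales are to a restaurant for resale — but (k) sets (j) aside: (k) operates against (j): the reference index is 279, under the 287 limit. (l) is engaged (a current Category 3 Exemption Letter is held), but is displaced by (m): (m) operates against (l): the reportable unit count is 18, meeting the 15 threshold. So (c) applies.
Exception (d) requires that the seller holds a current Standing Notice from the Quintara Authority; but the Standing Notice is not current, so (d) is unavailable.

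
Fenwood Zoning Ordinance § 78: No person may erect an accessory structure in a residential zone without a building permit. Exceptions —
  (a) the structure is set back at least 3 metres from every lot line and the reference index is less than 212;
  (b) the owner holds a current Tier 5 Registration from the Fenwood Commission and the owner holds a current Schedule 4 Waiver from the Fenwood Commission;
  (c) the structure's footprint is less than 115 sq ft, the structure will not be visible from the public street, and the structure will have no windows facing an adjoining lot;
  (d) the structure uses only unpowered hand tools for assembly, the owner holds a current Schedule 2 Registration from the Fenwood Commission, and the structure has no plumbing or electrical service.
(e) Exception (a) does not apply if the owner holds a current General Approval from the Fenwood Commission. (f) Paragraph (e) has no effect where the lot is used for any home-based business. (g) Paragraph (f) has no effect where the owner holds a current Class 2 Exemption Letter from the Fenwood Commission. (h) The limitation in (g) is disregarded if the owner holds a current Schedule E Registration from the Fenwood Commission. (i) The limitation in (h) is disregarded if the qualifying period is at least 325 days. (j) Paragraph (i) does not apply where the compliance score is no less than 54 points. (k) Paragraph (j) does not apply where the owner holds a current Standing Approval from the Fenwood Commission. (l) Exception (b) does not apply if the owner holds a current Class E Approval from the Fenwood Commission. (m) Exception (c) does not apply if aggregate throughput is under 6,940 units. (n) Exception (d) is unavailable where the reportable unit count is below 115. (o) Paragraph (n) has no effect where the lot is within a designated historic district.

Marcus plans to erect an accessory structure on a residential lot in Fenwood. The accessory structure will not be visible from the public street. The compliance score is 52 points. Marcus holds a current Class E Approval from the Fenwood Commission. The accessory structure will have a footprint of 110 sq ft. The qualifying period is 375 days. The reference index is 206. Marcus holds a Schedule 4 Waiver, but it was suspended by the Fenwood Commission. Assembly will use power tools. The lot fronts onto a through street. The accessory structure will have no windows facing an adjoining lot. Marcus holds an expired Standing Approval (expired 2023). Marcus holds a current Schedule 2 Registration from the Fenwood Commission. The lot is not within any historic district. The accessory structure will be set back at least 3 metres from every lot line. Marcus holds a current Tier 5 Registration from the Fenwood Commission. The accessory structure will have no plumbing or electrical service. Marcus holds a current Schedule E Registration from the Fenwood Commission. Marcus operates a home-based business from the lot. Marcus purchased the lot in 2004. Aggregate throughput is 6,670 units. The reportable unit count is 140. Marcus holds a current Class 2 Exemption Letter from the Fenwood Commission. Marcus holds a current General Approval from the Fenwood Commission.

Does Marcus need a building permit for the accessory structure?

Yes — Marcus must obtain a building permit.

All of (a)'s requirements are met (the setback is at least 3 m on every side; the reference index is 206, less than the 212 limit). However, paragraphs (e)–(k) must be considered: (e) is engaged — a current General Approval is held. (f) would limit (e) — a home-based business operates on the lot — but (g) sets (f) aside: (g) operates against (f): a current Class 2 Exemption Letter is held. (h) is engaged (a current Schedule E Registration is held), but is set aside by (i): (i) operates against (h): the qualifying period is 375 days, meeting the 325 days threshold. (j), which would lift (i), does not operate here — the compliance score is 52 points, short of 54 points. Exception (a) does not apply.
Exception (b) requires that the owner holds a current Schedule 4 Waiver from the Fenwood Commission; but no current Schedule 4 Waiver is held, so (b) is unavailable.
Exception (c): the structure's footprint is 110 sq ft, less than the 115 sq ft limit; the structure will not be visible from the street; no windows face an adjoining lot — every condition holds. But: (m) is engaged — aggregate throughput is 6,670 units, under the 6,940 units limit. (c) is therefore removed.
Exception (d) does not apply: assembly uses power tools.
No exception displaces § 78.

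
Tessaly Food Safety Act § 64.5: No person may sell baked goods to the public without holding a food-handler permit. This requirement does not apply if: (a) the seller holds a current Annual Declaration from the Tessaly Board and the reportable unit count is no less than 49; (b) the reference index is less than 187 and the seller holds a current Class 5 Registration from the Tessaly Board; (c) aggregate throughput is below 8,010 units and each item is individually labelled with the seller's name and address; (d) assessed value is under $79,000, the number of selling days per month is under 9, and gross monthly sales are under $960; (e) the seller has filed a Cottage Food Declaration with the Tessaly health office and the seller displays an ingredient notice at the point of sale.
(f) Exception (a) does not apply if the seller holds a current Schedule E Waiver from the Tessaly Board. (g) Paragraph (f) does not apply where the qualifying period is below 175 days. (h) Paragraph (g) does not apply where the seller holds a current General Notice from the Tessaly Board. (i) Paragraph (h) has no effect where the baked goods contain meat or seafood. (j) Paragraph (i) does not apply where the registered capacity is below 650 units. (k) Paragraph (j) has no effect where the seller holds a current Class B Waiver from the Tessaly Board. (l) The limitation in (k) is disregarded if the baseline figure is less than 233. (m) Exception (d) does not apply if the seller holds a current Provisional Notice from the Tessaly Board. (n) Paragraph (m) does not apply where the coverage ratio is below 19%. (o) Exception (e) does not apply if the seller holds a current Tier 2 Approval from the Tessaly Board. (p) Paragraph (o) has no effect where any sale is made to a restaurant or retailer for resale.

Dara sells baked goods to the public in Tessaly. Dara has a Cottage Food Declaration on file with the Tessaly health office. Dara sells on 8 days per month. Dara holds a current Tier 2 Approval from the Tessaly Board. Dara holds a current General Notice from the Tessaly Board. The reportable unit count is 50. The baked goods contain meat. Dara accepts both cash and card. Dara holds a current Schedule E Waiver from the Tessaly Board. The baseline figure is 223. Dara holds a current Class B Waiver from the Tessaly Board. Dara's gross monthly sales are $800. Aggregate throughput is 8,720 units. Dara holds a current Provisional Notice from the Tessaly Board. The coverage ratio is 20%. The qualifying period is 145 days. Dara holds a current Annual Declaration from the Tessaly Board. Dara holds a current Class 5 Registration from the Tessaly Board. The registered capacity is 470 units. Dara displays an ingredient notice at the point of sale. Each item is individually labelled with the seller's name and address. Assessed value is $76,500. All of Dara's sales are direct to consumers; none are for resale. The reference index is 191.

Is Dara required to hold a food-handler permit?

Yes — Dara must hold a food-handler permit.

Exception (a)'s conditions are all satisfied: a current Annual Declaration is held; the reportable unit count is 50, meeting the 49 threshold. But applying paragraphs (f)–(l): (f) is triggered — a current Schedule E Waiver is held. (g) would limit (f) — the qualifying period is 145 days, below the 175 days limit — but (h) sets (g) aside: (h) operates against (g): a current General Notice is held. (i) applies (the baked goods contain meat), but is overridden by (j): (j) applies — the registered capacity is 470 units, below the 650 units limit. (k) operates (a current Class B Waiver is held), but is overridden by (l): (l) operates — the baseline figure is 223, less than the 233 limit. Exception (a) does not apply.
Exception (b) does not apply: the reference index is 191, not less than 187.
Exception (c) requires that aggregate throughput is below 8,010 units; but aggregate throughput is 8,720 units, not below 8,010 units, so (c) is unavailable.
Exception (d): assessed value is $76,500, under the $79,000 limit; the number of selling days per month is 8, under the 9 limit; gross monthly sales are $800, under the $960 limit — every condition holds. But applying paragraphs (m)–(n): (m) operates — a current Provisional Notice is held. (n) does not operate here (the coverage ratio is 20%, not below 19%), so (m) stands. (d) is therefore removed.
Exception (e) is satisfied on its face — a Cottage Food Declaration is on file; an ingredient notice is displayed. Turning to paragraphs (o)–(p): (o) operates against (e): a current Tier 2 Approval is held. (p), which would lift (o), does not operate here — no sales are for resale. (e) is therefore removed.
None of the exceptions is available; § 64.5 applies in full.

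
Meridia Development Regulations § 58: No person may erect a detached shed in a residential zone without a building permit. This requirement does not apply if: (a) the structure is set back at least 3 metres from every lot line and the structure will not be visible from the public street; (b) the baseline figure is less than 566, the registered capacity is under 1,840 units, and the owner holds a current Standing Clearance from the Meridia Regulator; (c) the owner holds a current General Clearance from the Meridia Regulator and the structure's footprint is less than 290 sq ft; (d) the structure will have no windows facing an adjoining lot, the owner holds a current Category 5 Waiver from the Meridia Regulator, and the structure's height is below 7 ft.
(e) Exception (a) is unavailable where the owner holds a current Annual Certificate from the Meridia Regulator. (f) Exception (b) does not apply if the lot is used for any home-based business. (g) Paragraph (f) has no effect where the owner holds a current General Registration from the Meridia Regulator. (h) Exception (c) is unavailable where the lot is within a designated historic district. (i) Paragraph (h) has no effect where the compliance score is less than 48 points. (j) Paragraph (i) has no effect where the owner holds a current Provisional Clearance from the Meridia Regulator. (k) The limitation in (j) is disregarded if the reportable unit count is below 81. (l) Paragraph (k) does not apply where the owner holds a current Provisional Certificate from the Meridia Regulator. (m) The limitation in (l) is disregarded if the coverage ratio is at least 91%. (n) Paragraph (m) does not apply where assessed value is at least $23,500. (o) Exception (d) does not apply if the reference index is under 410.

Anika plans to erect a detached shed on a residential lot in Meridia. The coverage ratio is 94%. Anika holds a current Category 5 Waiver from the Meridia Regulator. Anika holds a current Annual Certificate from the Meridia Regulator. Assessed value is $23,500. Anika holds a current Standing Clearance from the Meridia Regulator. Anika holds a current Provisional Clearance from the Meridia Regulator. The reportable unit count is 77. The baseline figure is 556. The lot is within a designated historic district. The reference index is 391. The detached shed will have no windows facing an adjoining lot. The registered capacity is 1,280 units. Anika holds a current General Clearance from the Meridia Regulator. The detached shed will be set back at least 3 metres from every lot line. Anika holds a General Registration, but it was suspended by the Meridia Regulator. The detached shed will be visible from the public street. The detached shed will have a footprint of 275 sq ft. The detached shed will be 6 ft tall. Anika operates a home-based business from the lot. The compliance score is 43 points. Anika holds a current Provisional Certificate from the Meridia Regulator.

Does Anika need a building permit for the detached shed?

Yes — Anika must obtain a building permit.

Exception (a) does not apply: the structure will be visible from the street.
Exception (b)'s conditions are all satisfied: the baseline figure is 556, less than the 566 limit; the registered capacity is 1,280 units, under the 1,840 units limit; a current Standing Clearance is held. However, paragraphs (f)–(g) must be considered: (f) applies — a home-based business operates on the lot. (g), which would lift (f), does not operate here — there is no General Registration in force. (b) is therefore removed.
All of (c)'s requirements are met (a current General Clearance is held; the structure's footprint is 275 sq ft, less than the 290 sq ft limit). But applying paragraphs (h)–(n): (h) operates against (c): the lot is in a historic district. (i) applies (the compliance score is 43 points, less than the 48 points limit), but is itself disapplied by (j): (j) operates against (i): a current Provisional Clearance is held. (k) is triggered (the reportable unit count is 77, below the 81 limit), but is itself disapplied by (l): (l) operates against (k): a current Provisional Certificate is held. (m) would limit (l) — the coverage ratio is 94%, meeting the 91% threshold — but (n) sets (m) aside: (n) operates against (m): assessed value is $23,500, meeting the $23,500 threshold. (c) is therefore removed.
Exception (d): no windows face an adjoining lot; a current Category 5 Waiver is held; the structure's height is 6 ft, below the 7 ft limit — every condition holds. However, paragraph (o) must be considered: (o) operates against (d): the reference index is 391, under the 410 limit. (d) is therefore removed.
No exception applies. The general rule governs.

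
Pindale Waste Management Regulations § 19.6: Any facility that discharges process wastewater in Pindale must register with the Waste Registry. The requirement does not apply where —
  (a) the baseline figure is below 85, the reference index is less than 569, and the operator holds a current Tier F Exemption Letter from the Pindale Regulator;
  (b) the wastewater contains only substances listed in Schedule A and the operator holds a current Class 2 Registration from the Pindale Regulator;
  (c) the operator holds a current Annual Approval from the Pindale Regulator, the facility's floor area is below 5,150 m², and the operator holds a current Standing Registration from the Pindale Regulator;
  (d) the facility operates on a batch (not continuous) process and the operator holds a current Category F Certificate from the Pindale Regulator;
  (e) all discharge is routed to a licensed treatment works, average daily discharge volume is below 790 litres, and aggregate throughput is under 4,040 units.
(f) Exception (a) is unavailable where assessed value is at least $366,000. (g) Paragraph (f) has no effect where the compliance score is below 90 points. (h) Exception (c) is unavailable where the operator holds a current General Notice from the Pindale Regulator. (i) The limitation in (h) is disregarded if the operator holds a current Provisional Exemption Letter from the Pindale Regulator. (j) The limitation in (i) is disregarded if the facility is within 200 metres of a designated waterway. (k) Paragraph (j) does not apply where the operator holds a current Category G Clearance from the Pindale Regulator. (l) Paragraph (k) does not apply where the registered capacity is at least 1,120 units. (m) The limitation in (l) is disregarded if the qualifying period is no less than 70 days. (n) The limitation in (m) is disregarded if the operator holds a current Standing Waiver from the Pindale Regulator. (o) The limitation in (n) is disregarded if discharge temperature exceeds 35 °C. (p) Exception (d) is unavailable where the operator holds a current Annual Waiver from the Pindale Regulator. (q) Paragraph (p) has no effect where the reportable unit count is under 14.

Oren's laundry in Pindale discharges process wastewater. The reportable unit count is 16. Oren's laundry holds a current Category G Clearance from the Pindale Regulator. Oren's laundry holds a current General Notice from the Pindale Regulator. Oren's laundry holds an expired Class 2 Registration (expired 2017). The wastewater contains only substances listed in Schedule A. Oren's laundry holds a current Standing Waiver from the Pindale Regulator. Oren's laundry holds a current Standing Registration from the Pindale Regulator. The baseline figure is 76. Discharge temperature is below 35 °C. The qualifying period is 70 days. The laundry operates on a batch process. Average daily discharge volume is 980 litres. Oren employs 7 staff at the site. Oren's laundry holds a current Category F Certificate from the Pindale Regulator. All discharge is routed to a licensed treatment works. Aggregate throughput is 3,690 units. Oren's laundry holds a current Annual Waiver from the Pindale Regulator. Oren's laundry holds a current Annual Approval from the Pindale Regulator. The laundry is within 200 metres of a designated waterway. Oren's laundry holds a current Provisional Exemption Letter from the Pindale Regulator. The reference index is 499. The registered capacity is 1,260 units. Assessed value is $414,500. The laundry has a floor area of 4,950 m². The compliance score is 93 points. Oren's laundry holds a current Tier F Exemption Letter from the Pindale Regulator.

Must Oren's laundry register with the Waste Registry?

Yes — Oren's laundry must register with the Waste Registry.

Exception (a) is satisfied on its face — the baseline figure is 76, below the 85 limit; the reference index is 499, less than the 569 limit; a current Tier F Exemption Letter is held. Turning to paragraphs (f)–(g): (f) operates against (a): assessed value is $414,500, meeting the $366,000 threshold. (g) does not operate here (the compliance score is 93 points, not below 90 points), so (f) stands. (a) is therefore removed.
Exception (b) does not apply: there is no Class 2 Registration in force.
Exception (c) is satisfied on its face — a current Annual Approval is held; the facility's floor area is 4,950 m², below the 5,150 m² limit; a current Standing Registration is held. But applying paragraphs (h)–(o): (h) is triggered — a current General Notice is held. (i) would limit (h) — a current Provisional Exemption Letter is held — but (j) sets (i) aside: (j) operates against (i): the laundry is within 200 m of a designated waterway. (k) operates (a current Category G Clearance is held), but yields to (l): (l) operates against (k): the registered capacity is 1,260 units, meeting the 1,120 units threshold. (m) would limit (l) — the qualifying period is 70 days, meeting the 70 days threshold — but (n) sets (m) aside: (n) operates against (m): a current Standing Waiver is held. (o) is not triggered (discharge temperature is below 35 °C), so (n) stands. So (c) is unavailable.
All of (d)'s requirements are met (the facility operates on a batch process; a current Category F Certificate is held). Turning to paragraphs (p)–(q): (p) applies — a current Annual Waiver is held. (q) does not operate here (the reportable unit count is 16, not under 14), so (p) stands. Exception (d) does not apply.
Exception (e) fails — average daily discharge volume is 980 litres, not below 790 litres.
No exception displaces § 19.6.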